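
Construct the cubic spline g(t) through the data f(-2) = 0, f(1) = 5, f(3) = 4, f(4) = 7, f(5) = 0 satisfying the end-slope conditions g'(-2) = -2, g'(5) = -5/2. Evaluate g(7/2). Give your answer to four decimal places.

Let M_i = g''(x_i). Step sizes h_i = 3, 2, 1, 1; slopes of the chords Δ_i = (y_(i+1) - y_i)/h_i = 5/3, -1/2, 3, -7.
  3·M_0 + 10·M_1 + 2·M_2 = 6(Δ_1 - Δ_0) = -13
  2·M_1 + 6·M_2 + 1·M_3 = 6(Δ_2 - Δ_1) = 21
  1·M_2 + 4·M_3 + 1·M_4 = 6(Δ_3 - Δ_2) = -60
Clamped end conditions give two more equations: 2h_0·M_0 + h_0·M_1 = 6(Δ_0 - g'(-2)) = 22 and h_3·M_3 + 2h_3·M_4 = 6(g'(5) - Δ_3) = 27.
Forward elimination and back-substitution give M_0 = 959/156, M_1 = -129/26, M_2 = 945/104, M_3 = -1227/52, M_4 = 2631/104.
On [3, 4], g(t) = 4 + 203/52·(t - 3) + 945/208·(t - 3)² - 1133/208·(t - 3)³.
With (t - 3) = 1/2: g(7/2) = 10661/1664.

6.4069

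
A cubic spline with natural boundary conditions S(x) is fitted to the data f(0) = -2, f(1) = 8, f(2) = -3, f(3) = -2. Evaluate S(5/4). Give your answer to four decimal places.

6.2719

Write M_i for S''(x_i). With h_i = 1, 1, 1 and divided differences Δ_i = 10, -11, 1, the continuity of S' gives the tridiagonal system
  1·M_0 + 4·M_1 + 1·M_2 = 6(Δ_1 - Δ_0) = -126
  1·M_1 + 4·M_2 + 1·M_3 = 6(Δ_2 - Δ_1) = 72
Natural end conditions: M_0 = M_3 = 0.
Hence M_0 = 0, M_1 = -192/5, M_2 = 138/5, M_3 = 0.
On [1, 2], S(x) = 8 - 14/5·(x - 1) - 96/5·(x - 1)² + 11·(x - 1)³.
With (x - 1) = 1/4: S(5/4) = 2007/320.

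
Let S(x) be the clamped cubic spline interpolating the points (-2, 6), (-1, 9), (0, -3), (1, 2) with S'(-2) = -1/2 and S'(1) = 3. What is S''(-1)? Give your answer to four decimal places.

With σ_i denoting the second derivative at x_i, h_i = 1, 1, 1, and Δ_i = (y_(i+1) − y_i)/h_i = 3, -12, 5:
  1·σ_0 + 4·σ_1 + 1·σ_2 = 6(Δ_1 - Δ_0) = -90
  1·σ_1 + 4·σ_2 + 1·σ_3 = 6(Δ_2 - Δ_1) = 102
Clamped end conditions give two more equations: 2h_0·σ_0 + h_0·σ_1 = 6(Δ_0 - S'(-2)) = 21 and h_2·σ_2 + 2h_2·σ_3 = 6(S'(1) - Δ_2) = -12.
Hence σ_0 = 464/15, σ_1 = -613/15, σ_2 = 638/15, σ_3 = -409/15.

-40.8667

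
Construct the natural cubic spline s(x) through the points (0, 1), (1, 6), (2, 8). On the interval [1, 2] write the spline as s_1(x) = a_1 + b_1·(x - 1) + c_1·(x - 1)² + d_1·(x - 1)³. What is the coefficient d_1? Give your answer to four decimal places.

0.7500

Let M_i = s''(x_i). Step sizes h_i = 1, 1; slopes of the chords Δ_i = (y_(i+1) - y_i)/h_i = 5, 2.
  1·M_0 + 4·M_1 + 1·M_2 = 6(Δ_1 - Δ_0) = -18
Natural end conditions: M_0 = M_2 = 0.
Forward elimination and back-substitution give M_0 = 0, M_1 = -9/2, M_2 = 0.
On [1, 2], with s_1(x) = a_1 + b_1·(x - 1) + c_1·(x - 1)² + d_1·(x - 1)³: c_1 = M_1/2 = -9/4, d_1 = (M_2 - M_1)/(6h_1) = 3/4, b_1 = Δ_1 - h_1(2M_1 + M_2)/6 = 7/2.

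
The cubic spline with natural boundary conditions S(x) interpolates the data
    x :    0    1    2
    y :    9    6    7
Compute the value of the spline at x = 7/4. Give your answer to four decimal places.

6.5156

Let m_i = S''(x_i). Step sizes h_i = 1, 1; slopes of the chords Δ_i = (y_(i+1) - y_i)/h_i = -3, 1.
  1·m_0 + 4·m_1 + 1·m_2 = 6(Δ_1 - Δ_0) = 24
Natural end conditions: m_0 = m_2 = 0.
Solving: m_0 = 0, m_1 = 6, m_2 = 0.
On [1, 2], S(x) = 6 - 1·(x - 1) + 3·(x - 1)² - 1·(x - 1)³.
With (x - 1) = 3/4: S(7/4) = 417/64.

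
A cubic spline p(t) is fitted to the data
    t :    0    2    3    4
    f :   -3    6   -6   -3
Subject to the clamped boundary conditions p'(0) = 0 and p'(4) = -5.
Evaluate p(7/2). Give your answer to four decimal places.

Put M_i = p'' at the i-th knot. Here h = (2, 1, 1) and Δ = (9/2, -12, 3), so the interior equations h_(i-1)·M_(i-1) + 2(h_(i-1)+h_i)·M_i + h_i·M_(i+1) = 6(Δ_i − Δ_(i-1)) read
  2·M_0 + 6·M_1 + 1·M_2 = 6(Δ_1 - Δ_0) = -99
  1·M_1 + 4·M_2 + 1·M_3 = 6(Δ_2 - Δ_1) = 90
Clamped end conditions give two more equations: 2h_0·M_0 + h_0·M_1 = 6(Δ_0 - p'(0)) = 27 and h_2·M_2 + 2h_2·M_3 = 6(p'(4) - Δ_2) = -48.
Forward elimination and back-substitution give M_0 = 487/22, M_1 = -677/22, M_2 = 455/11, M_3 = -983/22.
On [3, 4], p(t) = -6 - 147/44·(t - 3) + 455/22·(t - 3)² - 631/44·(t - 3)³.
With (t - 3) = 1/2: p(7/2) = -1511/352.

-4.2926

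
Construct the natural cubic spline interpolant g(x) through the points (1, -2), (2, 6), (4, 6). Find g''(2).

Put M_i = g'' at the i-th knot. Here h = (1, 2) and Δ = (8, 0), so the interior equations h_(i-1)·M_(i-1) + 2(h_(i-1)+h_i)·M_i + h_i·M_(i+1) = 6(Δ_i − Δ_(i-1)) read
  1·M_0 + 6·M_1 + 2·M_2 = 6(Δ_1 - Δ_0) = -48
Natural end conditions: M_0 = M_2 = 0.
Hence M_0 = 0, M_1 = -8, M_2 = 0.

-8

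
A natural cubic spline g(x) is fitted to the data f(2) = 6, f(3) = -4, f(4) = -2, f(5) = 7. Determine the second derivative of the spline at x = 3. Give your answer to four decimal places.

16.4000

Put m_i = g'' at the i-th knot. Here h = (1, 1, 1) and Δ = (-10, 2, 9), so the interior equations h_(i-1)·m_(i-1) + 2(h_(i-1)+h_i)·m_i + h_i·m_(i+1) = 6(Δ_i − Δ_(i-1)) read
  1·m_0 + 4·m_1 + 1·m_2 = 6(Δ_1 - Δ_0) = 72
  1·m_1 + 4·m_2 + 1·m_3 = 6(Δ_2 - Δ_1) = 42
Natural end conditions: m_0 = m_3 = 0.
Forward elimination and back-substitution give m_0 = 0, m_1 = 82/5, m_2 = 32/5, m_3 = 0.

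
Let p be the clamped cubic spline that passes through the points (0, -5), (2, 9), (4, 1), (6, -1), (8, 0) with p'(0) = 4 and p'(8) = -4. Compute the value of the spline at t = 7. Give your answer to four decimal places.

0.9576

Put M_i = p'' at the i-th knot. Here h = (2, 2, 2, 2) and Δ = (7, -4, -1, 1/2), so the interior equations h_(i-1)·M_(i-1) + 2(h_(i-1)+h_i)·M_i + h_i·M_(i+1) = 6(Δ_i − Δ_(i-1)) read
  2·M_0 + 8·M_1 + 2·M_2 = 6(Δ_1 - Δ_0) = -66
  2·M_1 + 8·M_2 + 2·M_3 = 6(Δ_2 - Δ_1) = 18
  2·M_2 + 8·M_3 + 2·M_4 = 6(Δ_3 - Δ_2) = 9
Clamped end conditions give two more equations: 2h_0·M_0 + h_0·M_1 = 6(Δ_0 - p'(0)) = 18 and h_3·M_3 + 2h_3·M_4 = 6(p'(8) - Δ_3) = -27.
Hence M_0 = 1181/112, M_1 = -677/56, M_2 = 77/16, M_3 = 103/56, M_4 = -859/112.
On [6, 8], p(t) = -1 + 205/112·(t - 6) + 103/112·(t - 6)² - 355/448·(t - 6)³.
With (t - 6) = 1: p(7) = 429/448.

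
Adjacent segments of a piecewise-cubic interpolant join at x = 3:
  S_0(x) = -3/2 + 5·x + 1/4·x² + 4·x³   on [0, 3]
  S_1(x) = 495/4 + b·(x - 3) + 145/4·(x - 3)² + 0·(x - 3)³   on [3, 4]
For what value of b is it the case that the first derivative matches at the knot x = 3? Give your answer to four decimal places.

114.5000

S_0'(x) = 5 + 1/2·x + 12·x², so S_0'(3) = 229/2. On the right, S_1'(3) = b, so b = 229/2.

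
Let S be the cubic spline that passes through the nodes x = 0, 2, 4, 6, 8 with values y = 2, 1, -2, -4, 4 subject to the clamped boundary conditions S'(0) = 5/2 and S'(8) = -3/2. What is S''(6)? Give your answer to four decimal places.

Put M_i = S'' at the i-th knot. Here h = (2, 2, 2, 2) and Δ = (-1/2, -3/2, -1, 4), so the interior equations h_(i-1)·M_(i-1) + 2(h_(i-1)+h_i)·M_i + h_i·M_(i+1) = 6(Δ_i − Δ_(i-1)) read
  2·M_0 + 8·M_1 + 2·M_2 = 6(Δ_1 - Δ_0) = -6
  2·M_1 + 8·M_2 + 2·M_3 = 6(Δ_2 - Δ_1) = 3
  2·M_2 + 8·M_3 + 2·M_4 = 6(Δ_3 - Δ_2) = 30
Clamped end conditions give two more equations: 2h_0·M_0 + h_0·M_1 = 6(Δ_0 - S'(0)) = -18 and h_3·M_3 + 2h_3·M_4 = 6(S'(8) - Δ_3) = -33.
Hence M_0 = -277/56, M_1 = 25/28, M_2 = -13/8, M_3 = 199/28, M_4 = -661/56.

7.1071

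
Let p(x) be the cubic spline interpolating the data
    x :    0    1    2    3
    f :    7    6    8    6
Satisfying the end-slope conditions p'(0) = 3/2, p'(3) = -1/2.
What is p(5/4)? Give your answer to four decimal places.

Put M_i = p'' at the i-th knot. Here h = (1, 1, 1) and Δ = (-1, 2, -2), so the interior equations h_(i-1)·M_(i-1) + 2(h_(i-1)+h_i)·M_i + h_i·M_(i+1) = 6(Δ_i − Δ_(i-1)) read
  1·M_0 + 4·M_1 + 1·M_2 = 6(Δ_1 - Δ_0) = 18
  1·M_1 + 4·M_2 + 1·M_3 = 6(Δ_2 - Δ_1) = -24
Clamped end conditions give two more equations: 2h_0·M_0 + h_0·M_1 = 6(Δ_0 - p'(0)) = -15 and h_2·M_2 + 2h_2·M_3 = 6(p'(3) - Δ_2) = 9.
Forward elimination and back-substitution give M_0 = -191/15, M_1 = 157/15, M_2 = -167/15, M_3 = 151/15.
On [1, 2], p(x) = 6 + 11/30·(x - 1) + 157/30·(x - 1)² - 18/5·(x - 1)³.
With (x - 1) = 1/4: p(5/4) = 509/80.

6.3625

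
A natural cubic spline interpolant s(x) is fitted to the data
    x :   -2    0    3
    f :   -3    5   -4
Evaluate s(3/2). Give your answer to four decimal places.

2.8625

Put M_i = s'' at the i-th knot. Here h = (2, 3) and Δ = (4, -3), so the interior equations h_(i-1)·M_(i-1) + 2(h_(i-1)+h_i)·M_i + h_i·M_(i+1) = 6(Δ_i − Δ_(i-1)) read
  2·M_0 + 10·M_1 + 3·M_2 = 6(Δ_1 - Δ_0) = -42
Natural end conditions: M_0 = M_2 = 0.
Solving the tridiagonal system: M_0 = 0, M_1 = -21/5, M_2 = 0.
On [0, 3], s(x) = 5 + 6/5·x - 21/10·x² + 7/30·x³.
With x = 3/2: s(3/2) = 229/80.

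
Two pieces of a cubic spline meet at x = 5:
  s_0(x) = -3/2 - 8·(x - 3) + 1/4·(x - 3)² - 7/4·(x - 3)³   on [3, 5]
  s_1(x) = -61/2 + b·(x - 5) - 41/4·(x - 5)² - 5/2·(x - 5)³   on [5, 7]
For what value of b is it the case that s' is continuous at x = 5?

-28

s_0'(x) = -8 + 1/2·(x - 3) - 21/4·(x - 3)², so s_0'(5) = -28. On the right, s_1'(5) = b, so b = -28.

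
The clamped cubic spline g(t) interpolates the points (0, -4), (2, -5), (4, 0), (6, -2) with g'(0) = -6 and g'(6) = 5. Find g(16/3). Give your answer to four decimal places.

-3.1012

With M_i denoting the second derivative at x_i, h_i = 2, 2, 2, and Δ_i = (y_(i+1) − y_i)/h_i = -1/2, 5/2, -1:
  2·M_0 + 8·M_1 + 2·M_2 = 6(Δ_1 - Δ_0) = 18
  2·M_1 + 8·M_2 + 2·M_3 = 6(Δ_2 - Δ_1) = -21
Clamped end conditions give two more equations: 2h_0·M_0 + h_0·M_1 = 6(Δ_0 - g'(0)) = 33 and h_2·M_2 + 2h_2·M_3 = 6(g'(6) - Δ_2) = 36.
Solving the tridiagonal system: M_0 = 109/15, M_1 = 59/30, M_2 = -92/15, M_3 = 181/15.
On [4, 6], g(t) = 0 - 14/15·(t - 4) - 46/15·(t - 4)² + 91/60·(t - 4)³.
With (t - 4) = 4/3: g(16/3) = -1256/405.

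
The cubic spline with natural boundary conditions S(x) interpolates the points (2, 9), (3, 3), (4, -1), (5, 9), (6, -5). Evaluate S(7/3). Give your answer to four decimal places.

7.2646

Put σ_i = S'' at the i-th knot. Here h = (1, 1, 1, 1) and Δ = (-6, -4, 10, -14), so the interior equations h_(i-1)·σ_(i-1) + 2(h_(i-1)+h_i)·σ_i + h_i·σ_(i+1) = 6(Δ_i − Δ_(i-1)) read
  1·σ_0 + 4·σ_1 + 1·σ_2 = 6(Δ_1 - Δ_0) = 12
  1·σ_1 + 4·σ_2 + 1·σ_3 = 6(Δ_2 - Δ_1) = 84
  1·σ_2 + 4·σ_3 + 1·σ_4 = 6(Δ_3 - Δ_2) = -144
Natural end conditions: σ_0 = σ_4 = 0.
Hence σ_0 = 0, σ_1 = -75/14, σ_2 = 234/7, σ_3 = -621/14, σ_4 = 0.
On [2, 3], S(x) = 9 - 143/28·(x - 2) + 0·(x - 2)² - 25/28·(x - 2)³.
With (x - 2) = 1/3: S(7/3) = 1373/189.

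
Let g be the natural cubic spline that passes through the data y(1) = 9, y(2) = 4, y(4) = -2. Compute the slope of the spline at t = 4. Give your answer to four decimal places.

-2.3333

With σ_i denoting the second derivative at x_i, h_i = 1, 2, and Δ_i = (y_(i+1) − y_i)/h_i = -5, -3:
  1·σ_0 + 6·σ_1 + 2·σ_2 = 6(Δ_1 - Δ_0) = 12
Natural end conditions: σ_0 = σ_2 = 0.
Solving: σ_0 = 0, σ_1 = 2, σ_2 = 0.
On [2, 4], g'(t) = b_1 + 2c_1·(t - 2) + 3d_1·(t - 2)² with b_1 = Δ_1 - h_1(2σ_1 + σ_2)/6 = -13/3, c_1 = σ_1/2 = 1, d_1 = (σ_2 - σ_1)/(6h_1) = -1/6. So g'(4) = -7/3.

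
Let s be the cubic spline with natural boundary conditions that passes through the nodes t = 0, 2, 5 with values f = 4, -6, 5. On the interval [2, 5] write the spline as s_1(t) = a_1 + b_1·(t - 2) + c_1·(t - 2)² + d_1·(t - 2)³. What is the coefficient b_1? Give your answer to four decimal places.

Put m_i = s'' at the i-th knot. Here h = (2, 3) and Δ = (-5, 11/3), so the interior equations h_(i-1)·m_(i-1) + 2(h_(i-1)+h_i)·m_i + h_i·m_(i+1) = 6(Δ_i − Δ_(i-1)) read
  2·m_0 + 10·m_1 + 3·m_2 = 6(Δ_1 - Δ_0) = 52
Natural end conditions: m_0 = m_2 = 0.
Hence m_0 = 0, m_1 = 26/5, m_2 = 0.
On [2, 5], with s_1(t) = a_1 + b_1·(t - 2) + c_1·(t - 2)² + d_1·(t - 2)³: c_1 = m_1/2 = 13/5, d_1 = (m_2 - m_1)/(6h_1) = -13/45, b_1 = Δ_1 - h_1(2m_1 + m_2)/6 = -23/15.

-1.5333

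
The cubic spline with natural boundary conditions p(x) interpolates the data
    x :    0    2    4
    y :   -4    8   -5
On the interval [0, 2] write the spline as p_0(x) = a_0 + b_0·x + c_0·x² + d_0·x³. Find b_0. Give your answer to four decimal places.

Let M_i = p''(x_i). Step sizes h_i = 2, 2; slopes of the chords Δ_i = (y_(i+1) - y_i)/h_i = 6, -13/2.
  2·M_0 + 8·M_1 + 2·M_2 = 6(Δ_1 - Δ_0) = -75
Natural end conditions: M_0 = M_2 = 0.
Forward elimination and back-substitution give M_0 = 0, M_1 = -75/8, M_2 = 0.
On [0, 2], with p_0(x) = a_0 + b_0·x + c_0·x² + d_0·x³: c_0 = M_0/2 = 0, d_0 = (M_1 - M_0)/(6h_0) = -25/32, b_0 = Δ_0 - h_0(2M_0 + M_1)/6 = 73/8.

9.1250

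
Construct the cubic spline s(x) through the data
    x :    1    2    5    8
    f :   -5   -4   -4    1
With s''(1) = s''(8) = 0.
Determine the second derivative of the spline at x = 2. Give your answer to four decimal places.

Let m_i = s''(x_i). Step sizes h_i = 1, 3, 3; slopes of the chords Δ_i = (y_(i+1) - y_i)/h_i = 1, 0, 5/3.
  1·m_0 + 8·m_1 + 3·m_2 = 6(Δ_1 - Δ_0) = -6
  3·m_1 + 12·m_2 + 3·m_3 = 6(Δ_2 - Δ_1) = 10
Natural end conditions: m_0 = m_3 = 0.
Solving: m_0 = 0, m_1 = -34/29, m_2 = 98/87, m_3 = 0.

-1.1724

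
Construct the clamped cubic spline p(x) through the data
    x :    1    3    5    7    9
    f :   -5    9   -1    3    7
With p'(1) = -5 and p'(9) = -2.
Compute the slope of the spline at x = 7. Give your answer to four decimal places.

4.5893

With M_i denoting the second derivative at x_i, h_i = 2, 2, 2, 2, and Δ_i = (y_(i+1) − y_i)/h_i = 7, -5, 2, 2:
  2·M_0 + 8·M_1 + 2·M_2 = 6(Δ_1 - Δ_0) = -72
  2·M_1 + 8·M_2 + 2·M_3 = 6(Δ_2 - Δ_1) = 42
  2·M_2 + 8·M_3 + 2·M_4 = 6(Δ_3 - Δ_2) = 0
Clamped end conditions give two more equations: 2h_0·M_0 + h_0·M_1 = 6(Δ_0 - p'(1)) = 72 and h_3·M_3 + 2h_3·M_4 = 6(p'(9) - Δ_3) = -24.
Hence M_0 = 1521/56, M_1 = -513/28, M_2 = 81/8, M_3 = -33/28, M_4 = -303/56.
On [7, 9], p'(x) = b_3 + 2c_3·(x - 7) + 3d_3·(x - 7)² with b_3 = Δ_3 - h_3(2M_3 + M_4)/6 = 257/56, c_3 = M_3/2 = -33/56, d_3 = (M_4 - M_3)/(6h_3) = -79/224. So p'(7) = 257/56.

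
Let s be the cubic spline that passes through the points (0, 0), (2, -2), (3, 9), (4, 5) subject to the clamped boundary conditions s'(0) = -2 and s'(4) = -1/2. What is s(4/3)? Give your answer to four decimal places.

Put m_i = s'' at the i-th knot. Here h = (2, 1, 1) and Δ = (-1, 11, -4), so the interior equations h_(i-1)·m_(i-1) + 2(h_(i-1)+h_i)·m_i + h_i·m_(i+1) = 6(Δ_i − Δ_(i-1)) read
  2·m_0 + 6·m_1 + 1·m_2 = 6(Δ_1 - Δ_0) = 72
  1·m_1 + 4·m_2 + 1·m_3 = 6(Δ_2 - Δ_1) = -90
Clamped end conditions give two more equations: 2h_0·m_0 + h_0·m_1 = 6(Δ_0 - s'(0)) = 6 and h_2·m_2 + 2h_2·m_3 = 6(s'(4) - Δ_2) = 21.
Solving: m_0 = -195/22, m_1 = 228/11, m_2 = -381/11, m_3 = 306/11.
On [0, 2], s(t) = 0 - 2·t - 195/44·t² + 217/88·t³.
With t = 4/3: s(4/3) = -1396/297.

-4.7003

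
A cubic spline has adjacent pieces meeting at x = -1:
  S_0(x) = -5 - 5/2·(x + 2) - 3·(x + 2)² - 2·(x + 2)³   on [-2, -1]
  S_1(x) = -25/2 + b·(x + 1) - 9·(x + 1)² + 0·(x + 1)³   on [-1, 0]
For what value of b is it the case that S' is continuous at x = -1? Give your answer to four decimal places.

-14.5000

S_0'(x) = -5/2 - 6·(x + 2) - 6·(x + 2)², so S_0'(-1) = -29/2. On the right, S_1'(-1) = b, so b = -29/2.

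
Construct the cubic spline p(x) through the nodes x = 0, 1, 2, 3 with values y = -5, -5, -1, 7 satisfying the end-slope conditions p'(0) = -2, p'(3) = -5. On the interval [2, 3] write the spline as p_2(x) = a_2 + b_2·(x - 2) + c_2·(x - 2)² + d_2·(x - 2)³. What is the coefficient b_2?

10

Put m_i = p'' at the i-th knot. Here h = (1, 1, 1) and Δ = (0, 4, 8), so the interior equations h_(i-1)·m_(i-1) + 2(h_(i-1)+h_i)·m_i + h_i·m_(i+1) = 6(Δ_i − Δ_(i-1)) read
  1·m_0 + 4·m_1 + 1·m_2 = 6(Δ_1 - Δ_0) = 24
  1·m_1 + 4·m_2 + 1·m_3 = 6(Δ_2 - Δ_1) = 24
Clamped end conditions give two more equations: 2h_0·m_0 + h_0·m_1 = 6(Δ_0 - p'(0)) = 12 and h_2·m_2 + 2h_2·m_3 = 6(p'(3) - Δ_2) = -78.
Solving: m_0 = 6, m_1 = 0, m_2 = 18, m_3 = -48.
On [2, 3], with p_2(x) = a_2 + b_2·(x - 2) + c_2·(x - 2)² + d_2·(x - 2)³: c_2 = m_2/2 = 9, d_2 = (m_3 - m_2)/(6h_2) = -11, b_2 = Δ_2 - h_2(2m_2 + m_3)/6 = 10.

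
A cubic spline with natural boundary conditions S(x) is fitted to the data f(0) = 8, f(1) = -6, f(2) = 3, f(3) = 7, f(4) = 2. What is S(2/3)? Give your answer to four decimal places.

Put σ_i = S'' at the i-th knot. Here h = (1, 1, 1, 1) and Δ = (-14, 9, 4, -5), so the interior equations h_(i-1)·σ_(i-1) + 2(h_(i-1)+h_i)·σ_i + h_i·σ_(i+1) = 6(Δ_i − Δ_(i-1)) read
  1·σ_0 + 4·σ_1 + 1·σ_2 = 6(Δ_1 - Δ_0) = 138
  1·σ_1 + 4·σ_2 + 1·σ_3 = 6(Δ_2 - Δ_1) = -30
  1·σ_2 + 4·σ_3 + 1·σ_4 = 6(Δ_3 - Δ_2) = -54
Natural end conditions: σ_0 = σ_4 = 0.
Forward elimination and back-substitution give σ_0 = 0, σ_1 = 267/7, σ_2 = -102/7, σ_3 = -69/7, σ_4 = 0.
On [0, 1], S(x) = 8 - 285/14·x + 0·x² + 89/14·x³.
With x = 2/3: S(2/3) = -697/189.

-3.6878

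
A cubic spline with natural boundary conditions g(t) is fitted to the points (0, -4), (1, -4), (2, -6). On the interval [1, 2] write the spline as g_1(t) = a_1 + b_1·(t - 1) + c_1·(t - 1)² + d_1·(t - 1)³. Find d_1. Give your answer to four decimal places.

Write M_i for g''(x_i). With h_i = 1, 1 and divided differences Δ_i = 0, -2, the continuity of g' gives the tridiagonal system
  1·M_0 + 4·M_1 + 1·M_2 = 6(Δ_1 - Δ_0) = -12
Natural end conditions: M_0 = M_2 = 0.
Solving the tridiagonal system: M_0 = 0, M_1 = -3, M_2 = 0.
On [1, 2], with g_1(t) = a_1 + b_1·(t - 1) + c_1·(t - 1)² + d_1·(t - 1)³: c_1 = M_1/2 = -3/2, d_1 = (M_2 - M_1)/(6h_1) = 1/2, b_1 = Δ_1 - h_1(2M_1 + M_2)/6 = -1.

0.5000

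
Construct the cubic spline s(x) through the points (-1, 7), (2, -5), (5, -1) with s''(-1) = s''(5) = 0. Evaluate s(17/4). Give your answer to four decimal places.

Put M_i = s'' at the i-th knot. Here h = (3, 3) and Δ = (-4, 4/3), so the interior equations h_(i-1)·M_(i-1) + 2(h_(i-1)+h_i)·M_i + h_i·M_(i+1) = 6(Δ_i − Δ_(i-1)) read
  3·M_0 + 12·M_1 + 3·M_2 = 6(Δ_1 - Δ_0) = 32
Natural end conditions: M_0 = M_2 = 0.
Solving: M_0 = 0, M_1 = 8/3, M_2 = 0.
On [2, 5], s(x) = -5 - 4/3·(x - 2) + 4/3·(x - 2)² - 4/27·(x - 2)³.
With (x - 2) = 9/4: s(17/4) = -47/16.

-2.9375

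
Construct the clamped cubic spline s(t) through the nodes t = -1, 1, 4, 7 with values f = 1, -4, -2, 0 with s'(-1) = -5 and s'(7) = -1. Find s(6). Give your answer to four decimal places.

0.2388

Let m_i = s''(x_i). Step sizes h_i = 2, 3, 3; slopes of the chords Δ_i = (y_(i+1) - y_i)/h_i = -5/2, 2/3, 2/3.
  2·m_0 + 10·m_1 + 3·m_2 = 6(Δ_1 - Δ_0) = 19
  3·m_1 + 12·m_2 + 3·m_3 = 6(Δ_2 - Δ_1) = 0
Clamped end conditions give two more equations: 2h_0·m_0 + h_0·m_1 = 6(Δ_0 - s'(-1)) = 15 and h_2·m_2 + 2h_2·m_3 = 6(s'(7) - Δ_2) = -10.
Solving the tridiagonal system: m_0 = 119/38, m_1 = 47/38, m_2 = 7/57, m_3 = -197/114.
On [4, 7], s(t) = -2 + 107/76·(t - 4) + 7/114·(t - 4)² - 211/2052·(t - 4)³.
With (t - 4) = 2: s(6) = 245/1026.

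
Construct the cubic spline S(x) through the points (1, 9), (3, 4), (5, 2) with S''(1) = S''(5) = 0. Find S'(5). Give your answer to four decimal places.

-0.6250

Let M_i = S''(x_i). Step sizes h_i = 2, 2; slopes of the chords Δ_i = (y_(i+1) - y_i)/h_i = -5/2, -1.
  2·M_0 + 8·M_1 + 2·M_2 = 6(Δ_1 - Δ_0) = 9
Natural end conditions: M_0 = M_2 = 0.
Hence M_0 = 0, M_1 = 9/8, M_2 = 0.
On [3, 5], S'(x) = b_1 + 2c_1·(x - 3) + 3d_1·(x - 3)² with b_1 = Δ_1 - h_1(2M_1 + M_2)/6 = -7/4, c_1 = M_1/2 = 9/16, d_1 = (M_2 - M_1)/(6h_1) = -3/32. So S'(5) = -5/8.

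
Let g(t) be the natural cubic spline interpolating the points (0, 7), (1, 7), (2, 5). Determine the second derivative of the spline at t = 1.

-3

Write M_i for g''(x_i). With h_i = 1, 1 and divided differences Δ_i = 0, -2, the continuity of g' gives the tridiagonal system
  1·M_0 + 4·M_1 + 1·M_2 = 6(Δ_1 - Δ_0) = -12
Natural end conditions: M_0 = M_2 = 0.
Solving: M_0 = 0, M_1 = -3, M_2 = 0.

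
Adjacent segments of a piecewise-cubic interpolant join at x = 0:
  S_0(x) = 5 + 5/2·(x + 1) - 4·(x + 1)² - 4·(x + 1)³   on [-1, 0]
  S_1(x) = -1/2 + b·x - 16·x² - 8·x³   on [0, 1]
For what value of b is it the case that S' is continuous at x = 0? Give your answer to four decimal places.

S_0'(x) = 5/2 - 8·(x + 1) - 12·(x + 1)², so S_0'(0) = -35/2. On the right, S_1'(0) = b, so b = -35/2.

-17.5000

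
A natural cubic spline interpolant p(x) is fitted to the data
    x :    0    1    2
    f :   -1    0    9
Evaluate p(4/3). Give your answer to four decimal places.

2.2593

Write m_i for p''(x_i). With h_i = 1, 1 and divided differences Δ_i = 1, 9, the continuity of p' gives the tridiagonal system
  1·m_0 + 4·m_1 + 1·m_2 = 6(Δ_1 - Δ_0) = 48
Natural end conditions: m_0 = m_2 = 0.
Solving: m_0 = 0, m_1 = 12, m_2 = 0.
On [1, 2], p(x) = 0 + 5·(x - 1) + 6·(x - 1)² - 2·(x - 1)³.
With (x - 1) = 1/3: p(4/3) = 61/27.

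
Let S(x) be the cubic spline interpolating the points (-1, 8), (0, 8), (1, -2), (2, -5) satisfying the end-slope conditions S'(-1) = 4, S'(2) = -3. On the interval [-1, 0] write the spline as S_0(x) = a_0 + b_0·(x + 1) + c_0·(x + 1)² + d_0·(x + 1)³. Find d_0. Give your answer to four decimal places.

-2.6667

Write M_i for S''(x_i). With h_i = 1, 1, 1 and divided differences Δ_i = 0, -10, -3, the continuity of S' gives the tridiagonal system
  1·M_0 + 4·M_1 + 1·M_2 = 6(Δ_1 - Δ_0) = -60
  1·M_1 + 4·M_2 + 1·M_3 = 6(Δ_2 - Δ_1) = 42
Clamped end conditions give two more equations: 2h_0·M_0 + h_0·M_1 = 6(Δ_0 - S'(-1)) = -24 and h_2·M_2 + 2h_2·M_3 = 6(S'(2) - Δ_2) = 0.
Solving: M_0 = -8/3, M_1 = -56/3, M_2 = 52/3, M_3 = -26/3.
On [-1, 0], with S_0(x) = a_0 + b_0·(x + 1) + c_0·(x + 1)² + d_0·(x + 1)³: c_0 = M_0/2 = -4/3, d_0 = (M_1 - M_0)/(6h_0) = -8/3, b_0 = Δ_0 - h_0(2M_0 + M_1)/6 = 4.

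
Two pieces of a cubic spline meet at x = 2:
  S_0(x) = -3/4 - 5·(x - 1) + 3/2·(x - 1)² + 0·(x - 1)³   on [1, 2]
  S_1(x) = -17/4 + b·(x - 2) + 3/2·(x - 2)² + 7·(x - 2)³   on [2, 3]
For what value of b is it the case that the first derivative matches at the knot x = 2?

S_0'(x) = -5 + 3·(x - 1) + 0·(x - 1)², so S_0'(2) = -2. On the right, S_1'(2) = b, so b = -2.

-2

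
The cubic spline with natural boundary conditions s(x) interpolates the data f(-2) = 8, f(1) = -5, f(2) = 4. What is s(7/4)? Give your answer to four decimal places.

Put M_i = s'' at the i-th knot. Here h = (3, 1) and Δ = (-13/3, 9), so the interior equations h_(i-1)·M_(i-1) + 2(h_(i-1)+h_i)·M_i + h_i·M_(i+1) = 6(Δ_i − Δ_(i-1)) read
  3·M_0 + 8·M_1 + 1·M_2 = 6(Δ_1 - Δ_0) = 80
Natural end conditions: M_0 = M_2 = 0.
Solving: M_0 = 0, M_1 = 10, M_2 = 0.
On [1, 2], s(x) = -5 + 17/3·(x - 1) + 5·(x - 1)² - 5/3·(x - 1)³.
With (x - 1) = 3/4: s(7/4) = 87/64.

1.3594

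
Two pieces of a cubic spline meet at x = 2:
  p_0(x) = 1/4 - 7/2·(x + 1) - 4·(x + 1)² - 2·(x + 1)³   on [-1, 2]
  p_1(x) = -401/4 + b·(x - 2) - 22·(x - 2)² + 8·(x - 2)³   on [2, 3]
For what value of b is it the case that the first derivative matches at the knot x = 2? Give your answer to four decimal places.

-81.5000

p_0'(x) = -7/2 - 8·(x + 1) - 6·(x + 1)², so p_0'(2) = -163/2. On the right, p_1'(2) = b, so b = -163/2.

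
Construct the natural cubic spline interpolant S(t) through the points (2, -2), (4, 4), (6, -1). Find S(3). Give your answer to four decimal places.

2.0313

Let M_i = S''(x_i). Step sizes h_i = 2, 2; slopes of the chords Δ_i = (y_(i+1) - y_i)/h_i = 3, -5/2.
  2·M_0 + 8·M_1 + 2·M_2 = 6(Δ_1 - Δ_0) = -33
Natural end conditions: M_0 = M_2 = 0.
Forward elimination and back-substitution give M_0 = 0, M_1 = -33/8, M_2 = 0.
On [2, 4], S(t) = -2 + 35/8·(t - 2) + 0·(t - 2)² - 11/32·(t - 2)³.
With (t - 2) = 1: S(3) = 65/32.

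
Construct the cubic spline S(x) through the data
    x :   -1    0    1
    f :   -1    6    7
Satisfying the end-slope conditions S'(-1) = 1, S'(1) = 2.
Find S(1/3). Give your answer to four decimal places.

6.8889

Let M_i = S''(x_i). Step sizes h_i = 1, 1; slopes of the chords Δ_i = (y_(i+1) - y_i)/h_i = 7, 1.
  1·M_0 + 4·M_1 + 1·M_2 = 6(Δ_1 - Δ_0) = -36
Clamped end conditions give two more equations: 2h_0·M_0 + h_0·M_1 = 6(Δ_0 - S'(-1)) = 36 and h_1·M_1 + 2h_1·M_2 = 6(S'(1) - Δ_1) = 6.
Solving: M_0 = 55/2, M_1 = -19, M_2 = 25/2.
On [0, 1], S(x) = 6 + 21/4·x - 19/2·x² + 21/4·x³.
With x = 1/3: S(1/3) = 62/9.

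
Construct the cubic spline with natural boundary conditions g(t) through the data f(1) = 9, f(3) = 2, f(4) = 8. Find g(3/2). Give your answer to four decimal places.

Write M_i for g''(x_i). With h_i = 2, 1 and divided differences Δ_i = -7/2, 6, the continuity of g' gives the tridiagonal system
  2·M_0 + 6·M_1 + 1·M_2 = 6(Δ_1 - Δ_0) = 57
Natural end conditions: M_0 = M_2 = 0.
Hence M_0 = 0, M_1 = 19/2, M_2 = 0.
On [1, 3], g(t) = 9 - 20/3·(t - 1) + 0·(t - 1)² + 19/24·(t - 1)³.
With (t - 1) = 1/2: g(3/2) = 369/64.

5.7656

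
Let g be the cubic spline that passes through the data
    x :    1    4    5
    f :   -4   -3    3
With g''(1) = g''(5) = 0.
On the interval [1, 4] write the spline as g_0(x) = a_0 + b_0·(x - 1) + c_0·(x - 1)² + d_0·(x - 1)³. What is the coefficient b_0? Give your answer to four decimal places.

-1.7917

Write σ_i for g''(x_i). With h_i = 3, 1 and divided differences Δ_i = 1/3, 6, the continuity of g' gives the tridiagonal system
  3·σ_0 + 8·σ_1 + 1·σ_2 = 6(Δ_1 - Δ_0) = 34
Natural end conditions: σ_0 = σ_2 = 0.
Solving: σ_0 = 0, σ_1 = 17/4, σ_2 = 0.
On [1, 4], with g_0(x) = a_0 + b_0·(x - 1) + c_0·(x - 1)² + d_0·(x - 1)³: c_0 = σ_0/2 = 0, d_0 = (σ_1 - σ_0)/(6h_0) = 17/72, b_0 = Δ_0 - h_0(2σ_0 + σ_1)/6 = -43/24.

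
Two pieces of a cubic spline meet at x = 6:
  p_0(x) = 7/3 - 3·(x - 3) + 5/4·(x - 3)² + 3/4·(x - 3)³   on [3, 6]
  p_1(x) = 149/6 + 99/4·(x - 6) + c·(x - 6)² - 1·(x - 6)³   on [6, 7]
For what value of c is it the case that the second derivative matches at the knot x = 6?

8

p_0''(x) = 5/2 + 9/2·(x - 3), so p_0''(6) = 16. On the right, p_1''(6) = 2c, so c = 8.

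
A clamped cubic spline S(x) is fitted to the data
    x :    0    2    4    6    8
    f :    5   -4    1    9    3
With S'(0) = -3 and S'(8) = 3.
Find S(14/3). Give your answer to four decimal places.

5.0026

Put M_i = S'' at the i-th knot. Here h = (2, 2, 2, 2) and Δ = (-9/2, 5/2, 4, -3), so the interior equations h_(i-1)·M_(i-1) + 2(h_(i-1)+h_i)·M_i + h_i·M_(i+1) = 6(Δ_i − Δ_(i-1)) read
  2·M_0 + 8·M_1 + 2·M_2 = 6(Δ_1 - Δ_0) = 42
  2·M_1 + 8·M_2 + 2·M_3 = 6(Δ_2 - Δ_1) = 9
  2·M_2 + 8·M_3 + 2·M_4 = 6(Δ_3 - Δ_2) = -42
Clamped end conditions give two more equations: 2h_0·M_0 + h_0·M_1 = 6(Δ_0 - S'(0)) = -9 and h_3·M_3 + 2h_3·M_4 = 6(S'(8) - Δ_3) = 36.
Hence M_0 = -297/56, M_1 = 171/28, M_2 = 15/8, M_3 = -255/28, M_4 = 759/56.
On [4, 6], S(x) = 1 + 81/14·(x - 4) + 15/16·(x - 4)² - 205/224·(x - 4)³.
With (x - 4) = 2/3: S(14/3) = 1891/378.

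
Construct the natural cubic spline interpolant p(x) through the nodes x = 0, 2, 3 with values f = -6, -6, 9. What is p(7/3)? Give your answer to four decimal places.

-1.9259

Let M_i = p''(x_i). Step sizes h_i = 2, 1; slopes of the chords Δ_i = (y_(i+1) - y_i)/h_i = 0, 15.
  2·M_0 + 6·M_1 + 1·M_2 = 6(Δ_1 - Δ_0) = 90
Natural end conditions: M_0 = M_2 = 0.
Solving the tridiagonal system: M_0 = 0, M_1 = 15, M_2 = 0.
On [2, 3], p(x) = -6 + 10·(x - 2) + 15/2·(x - 2)² - 5/2·(x - 2)³.
With (x - 2) = 1/3: p(7/3) = -52/27.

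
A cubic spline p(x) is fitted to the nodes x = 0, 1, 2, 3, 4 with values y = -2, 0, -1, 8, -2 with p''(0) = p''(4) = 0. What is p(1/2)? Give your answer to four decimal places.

-0.3036

Put m_i = p'' at the i-th knot. Here h = (1, 1, 1, 1) and Δ = (2, -1, 9, -10), so the interior equations h_(i-1)·m_(i-1) + 2(h_(i-1)+h_i)·m_i + h_i·m_(i+1) = 6(Δ_i − Δ_(i-1)) read
  1·m_0 + 4·m_1 + 1·m_2 = 6(Δ_1 - Δ_0) = -18
  1·m_1 + 4·m_2 + 1·m_3 = 6(Δ_2 - Δ_1) = 60
  1·m_2 + 4·m_3 + 1·m_4 = 6(Δ_3 - Δ_2) = -114
Natural end conditions: m_0 = m_4 = 0.
Solving: m_0 = 0, m_1 = -78/7, m_2 = 186/7, m_3 = -246/7, m_4 = 0.
On [0, 1], p(x) = -2 + 27/7·x + 0·x² - 13/7·x³.
With x = 1/2: p(1/2) = -17/56.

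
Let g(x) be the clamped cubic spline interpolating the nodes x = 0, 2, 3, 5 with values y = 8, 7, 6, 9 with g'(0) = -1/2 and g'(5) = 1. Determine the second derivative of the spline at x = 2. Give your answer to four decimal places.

-1.3125

Put M_i = g'' at the i-th knot. Here h = (2, 1, 2) and Δ = (-1/2, -1, 3/2), so the interior equations h_(i-1)·M_(i-1) + 2(h_(i-1)+h_i)·M_i + h_i·M_(i+1) = 6(Δ_i − Δ_(i-1)) read
  2·M_0 + 6·M_1 + 1·M_2 = 6(Δ_1 - Δ_0) = -3
  1·M_1 + 6·M_2 + 2·M_3 = 6(Δ_2 - Δ_1) = 15
Clamped end conditions give two more equations: 2h_0·M_0 + h_0·M_1 = 6(Δ_0 - g'(0)) = 0 and h_2·M_2 + 2h_2·M_3 = 6(g'(5) - Δ_2) = -3.
Solving: M_0 = 21/32, M_1 = -21/16, M_2 = 57/16, M_3 = -81/32.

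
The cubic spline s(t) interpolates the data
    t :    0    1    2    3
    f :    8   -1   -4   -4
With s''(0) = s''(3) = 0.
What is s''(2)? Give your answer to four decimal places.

2.4000

Put M_i = s'' at the i-th knot. Here h = (1, 1, 1) and Δ = (-9, -3, 0), so the interior equations h_(i-1)·M_(i-1) + 2(h_(i-1)+h_i)·M_i + h_i·M_(i+1) = 6(Δ_i − Δ_(i-1)) read
  1·M_0 + 4·M_1 + 1·M_2 = 6(Δ_1 - Δ_0) = 36
  1·M_1 + 4·M_2 + 1·M_3 = 6(Δ_2 - Δ_1) = 18
Natural end conditions: M_0 = M_3 = 0.
Solving: M_0 = 0, M_1 = 42/5, M_2 = 12/5, M_3 = 0.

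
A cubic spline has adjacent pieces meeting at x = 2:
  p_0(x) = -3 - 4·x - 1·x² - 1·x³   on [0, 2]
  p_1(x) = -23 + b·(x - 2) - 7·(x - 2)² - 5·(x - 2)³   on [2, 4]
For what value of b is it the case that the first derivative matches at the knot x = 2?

p_0'(x) = -4 - 2·x - 3·x², so p_0'(2) = -20. On the right, p_1'(2) = b, so b = -20.

-20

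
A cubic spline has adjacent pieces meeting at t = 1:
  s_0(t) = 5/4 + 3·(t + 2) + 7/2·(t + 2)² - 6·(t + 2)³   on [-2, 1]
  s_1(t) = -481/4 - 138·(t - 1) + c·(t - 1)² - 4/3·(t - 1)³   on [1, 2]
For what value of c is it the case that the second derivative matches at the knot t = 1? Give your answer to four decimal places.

s_0''(t) = 7 - 36·(t + 2), so s_0''(1) = -101. On the right, s_1''(1) = 2c, so c = -101/2.

-50.5000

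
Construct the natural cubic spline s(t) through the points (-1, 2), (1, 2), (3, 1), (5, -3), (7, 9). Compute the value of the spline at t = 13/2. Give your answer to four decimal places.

4.9495

Let M_i = s''(x_i). Step sizes h_i = 2, 2, 2, 2; slopes of the chords Δ_i = (y_(i+1) - y_i)/h_i = 0, -1/2, -2, 6.
  2·M_0 + 8·M_1 + 2·M_2 = 6(Δ_1 - Δ_0) = -3
  2·M_1 + 8·M_2 + 2·M_3 = 6(Δ_2 - Δ_1) = -9
  2·M_2 + 8·M_3 + 2·M_4 = 6(Δ_3 - Δ_2) = 48
Natural end conditions: M_0 = M_4 = 0.
Solving the tridiagonal system: M_0 = 0, M_1 = 39/112, M_2 = -81/28, M_3 = 753/112, M_4 = 0.
On [5, 7], s(t) = -3 + 85/56·(t - 5) + 753/224·(t - 5)² - 251/448·(t - 5)³.
With (t - 5) = 3/2: s(13/2) = 17739/3584.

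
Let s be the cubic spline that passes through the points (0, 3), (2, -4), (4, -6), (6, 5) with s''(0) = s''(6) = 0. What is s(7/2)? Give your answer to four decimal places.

-6.6375

Let M_i = s''(x_i). Step sizes h_i = 2, 2, 2; slopes of the chords Δ_i = (y_(i+1) - y_i)/h_i = -7/2, -1, 11/2.
  2·M_0 + 8·M_1 + 2·M_2 = 6(Δ_1 - Δ_0) = 15
  2·M_1 + 8·M_2 + 2·M_3 = 6(Δ_2 - Δ_1) = 39
Natural end conditions: M_0 = M_3 = 0.
Forward elimination and back-substitution give M_0 = 0, M_1 = 7/10, M_2 = 47/10, M_3 = 0.
On [2, 4], s(x) = -4 - 91/30·(x - 2) + 7/20·(x - 2)² + 1/3·(x - 2)³.
With (x - 2) = 3/2: s(7/2) = -531/80.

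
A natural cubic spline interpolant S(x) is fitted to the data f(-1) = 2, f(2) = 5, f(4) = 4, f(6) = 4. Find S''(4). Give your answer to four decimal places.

Put M_i = S'' at the i-th knot. Here h = (3, 2, 2) and Δ = (1, -1/2, 0), so the interior equations h_(i-1)·M_(i-1) + 2(h_(i-1)+h_i)·M_i + h_i·M_(i+1) = 6(Δ_i − Δ_(i-1)) read
  3·M_0 + 10·M_1 + 2·M_2 = 6(Δ_1 - Δ_0) = -9
  2·M_1 + 8·M_2 + 2·M_3 = 6(Δ_2 - Δ_1) = 3
Natural end conditions: M_0 = M_3 = 0.
Forward elimination and back-substitution give M_0 = 0, M_1 = -39/38, M_2 = 12/19, M_3 = 0.

0.6316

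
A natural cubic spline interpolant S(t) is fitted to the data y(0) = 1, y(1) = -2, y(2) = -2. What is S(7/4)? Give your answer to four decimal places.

With M_i denoting the second derivative at x_i, h_i = 1, 1, and Δ_i = (y_(i+1) − y_i)/h_i = -3, 0:
  1·M_0 + 4·M_1 + 1·M_2 = 6(Δ_1 - Δ_0) = 18
Natural end conditions: M_0 = M_2 = 0.
Forward elimination and back-substitution give M_0 = 0, M_1 = 9/2, M_2 = 0.
On [1, 2], S(t) = -2 - 3/2·(t - 1) + 9/4·(t - 1)² - 3/4·(t - 1)³.
With (t - 1) = 3/4: S(7/4) = -557/256.

-2.1758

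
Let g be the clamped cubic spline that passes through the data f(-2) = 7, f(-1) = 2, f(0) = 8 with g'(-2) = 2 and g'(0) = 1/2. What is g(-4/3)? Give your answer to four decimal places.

3.4259

With m_i denoting the second derivative at x_i, h_i = 1, 1, and Δ_i = (y_(i+1) − y_i)/h_i = -5, 6:
  1·m_0 + 4·m_1 + 1·m_2 = 6(Δ_1 - Δ_0) = 66
Clamped end conditions give two more equations: 2h_0·m_0 + h_0·m_1 = 6(Δ_0 - g'(-2)) = -42 and h_1·m_1 + 2h_1·m_2 = 6(g'(0) - Δ_1) = -33.
Solving: m_0 = -153/4, m_1 = 69/2, m_2 = -135/4.
On [-2, -1], g(x) = 7 + 2·(x + 2) - 153/8·(x + 2)² + 97/8·(x + 2)³.
With (x + 2) = 2/3: g(-4/3) = 185/54.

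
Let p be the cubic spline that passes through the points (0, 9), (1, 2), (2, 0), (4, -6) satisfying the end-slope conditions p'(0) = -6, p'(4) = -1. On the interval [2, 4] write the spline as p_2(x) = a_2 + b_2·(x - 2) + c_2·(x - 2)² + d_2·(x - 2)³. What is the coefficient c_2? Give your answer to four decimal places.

With M_i denoting the second derivative at x_i, h_i = 1, 1, 2, and Δ_i = (y_(i+1) − y_i)/h_i = -7, -2, -3:
  1·M_0 + 4·M_1 + 1·M_2 = 6(Δ_1 - Δ_0) = 30
  1·M_1 + 6·M_2 + 2·M_3 = 6(Δ_2 - Δ_1) = -6
Clamped end conditions give two more equations: 2h_0·M_0 + h_0·M_1 = 6(Δ_0 - p'(0)) = -6 and h_2·M_2 + 2h_2·M_3 = 6(p'(4) - Δ_2) = 12.
Hence M_0 = -92/11, M_1 = 118/11, M_2 = -50/11, M_3 = 58/11.
On [2, 4], with p_2(x) = a_2 + b_2·(x - 2) + c_2·(x - 2)² + d_2·(x - 2)³: c_2 = M_2/2 = -25/11, d_2 = (M_3 - M_2)/(6h_2) = 9/11, b_2 = Δ_2 - h_2(2M_2 + M_3)/6 = -19/11.

-2.2727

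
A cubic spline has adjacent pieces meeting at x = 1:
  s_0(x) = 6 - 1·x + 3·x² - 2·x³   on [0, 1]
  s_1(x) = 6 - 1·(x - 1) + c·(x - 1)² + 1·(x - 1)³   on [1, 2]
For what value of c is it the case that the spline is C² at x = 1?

s_0''(x) = 6 - 12·x, so s_0''(1) = -6. On the right, s_1''(1) = 2c, so c = -3.

-3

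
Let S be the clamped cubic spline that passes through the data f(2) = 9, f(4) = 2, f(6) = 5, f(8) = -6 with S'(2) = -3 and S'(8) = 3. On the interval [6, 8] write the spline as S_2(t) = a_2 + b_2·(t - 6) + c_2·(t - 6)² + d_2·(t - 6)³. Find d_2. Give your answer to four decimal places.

Let σ_i = S''(x_i). Step sizes h_i = 2, 2, 2; slopes of the chords Δ_i = (y_(i+1) - y_i)/h_i = -7/2, 3/2, -11/2.
  2·σ_0 + 8·σ_1 + 2·σ_2 = 6(Δ_1 - Δ_0) = 30
  2·σ_1 + 8·σ_2 + 2·σ_3 = 6(Δ_2 - Δ_1) = -42
Clamped end conditions give two more equations: 2h_0·σ_0 + h_0·σ_1 = 6(Δ_0 - S'(2)) = -3 and h_2·σ_2 + 2h_2·σ_3 = 6(S'(8) - Δ_2) = 51.
Forward elimination and back-substitution give σ_0 = -47/10, σ_1 = 79/10, σ_2 = -119/10, σ_3 = 187/10.
On [6, 8], with S_2(t) = a_2 + b_2·(t - 6) + c_2·(t - 6)² + d_2·(t - 6)³: c_2 = σ_2/2 = -119/20, d_2 = (σ_3 - σ_2)/(6h_2) = 51/20, b_2 = Δ_2 - h_2(2σ_2 + σ_3)/6 = -19/5.

2.5500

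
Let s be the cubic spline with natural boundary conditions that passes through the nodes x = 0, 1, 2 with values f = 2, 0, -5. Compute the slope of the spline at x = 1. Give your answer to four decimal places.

With M_i denoting the second derivative at x_i, h_i = 1, 1, and Δ_i = (y_(i+1) − y_i)/h_i = -2, -5:
  1·M_0 + 4·M_1 + 1·M_2 = 6(Δ_1 - Δ_0) = -18
Natural end conditions: M_0 = M_2 = 0.
Hence M_0 = 0, M_1 = -9/2, M_2 = 0.
On [1, 2], s'(x) = b_1 + 2c_1·(x - 1) + 3d_1·(x - 1)² with b_1 = Δ_1 - h_1(2M_1 + M_2)/6 = -7/2, c_1 = M_1/2 = -9/4, d_1 = (M_2 - M_1)/(6h_1) = 3/4. So s'(1) = -7/2.

-3.5000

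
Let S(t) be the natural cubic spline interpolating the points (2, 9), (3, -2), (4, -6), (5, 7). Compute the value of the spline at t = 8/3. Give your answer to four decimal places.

Let σ_i = S''(x_i). Step sizes h_i = 1, 1, 1; slopes of the chords Δ_i = (y_(i+1) - y_i)/h_i = -11, -4, 13.
  1·σ_0 + 4·σ_1 + 1·σ_2 = 6(Δ_1 - Δ_0) = 42
  1·σ_1 + 4·σ_2 + 1·σ_3 = 6(Δ_2 - Δ_1) = 102
Natural end conditions: σ_0 = σ_3 = 0.
Solving: σ_0 = 0, σ_1 = 22/5, σ_2 = 122/5, σ_3 = 0.
On [2, 3], S(t) = 9 - 176/15·(t - 2) + 0·(t - 2)² + 11/15·(t - 2)³.
With (t - 2) = 2/3: S(8/3) = 113/81.

1.3951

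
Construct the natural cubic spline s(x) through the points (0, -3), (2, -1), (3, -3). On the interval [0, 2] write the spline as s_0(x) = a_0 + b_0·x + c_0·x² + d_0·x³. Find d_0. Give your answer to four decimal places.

-0.2500

Write σ_i for s''(x_i). With h_i = 2, 1 and divided differences Δ_i = 1, -2, the continuity of s' gives the tridiagonal system
  2·σ_0 + 6·σ_1 + 1·σ_2 = 6(Δ_1 - Δ_0) = -18
Natural end conditions: σ_0 = σ_2 = 0.
Solving the tridiagonal system: σ_0 = 0, σ_1 = -3, σ_2 = 0.
On [0, 2], with s_0(x) = a_0 + b_0·x + c_0·x² + d_0·x³: c_0 = σ_0/2 = 0, d_0 = (σ_1 - σ_0)/(6h_0) = -1/4, b_0 = Δ_0 - h_0(2σ_0 + σ_1)/6 = 2.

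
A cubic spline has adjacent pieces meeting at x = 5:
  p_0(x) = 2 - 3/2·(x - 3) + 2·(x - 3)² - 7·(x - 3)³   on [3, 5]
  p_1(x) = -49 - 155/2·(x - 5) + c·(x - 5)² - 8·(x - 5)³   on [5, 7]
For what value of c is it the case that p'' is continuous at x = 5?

p_0''(x) = 4 - 42·(x - 3), so p_0''(5) = -80. On the right, p_1''(5) = 2c, so c = -40.

-40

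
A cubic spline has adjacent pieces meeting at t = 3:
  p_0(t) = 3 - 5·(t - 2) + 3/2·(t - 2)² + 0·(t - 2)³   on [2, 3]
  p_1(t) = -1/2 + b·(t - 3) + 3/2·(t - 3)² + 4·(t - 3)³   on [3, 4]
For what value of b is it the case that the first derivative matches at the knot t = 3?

-2

p_0'(t) = -5 + 3·(t - 2) + 0·(t - 2)², so p_0'(3) = -2. On the right, p_1'(3) = b, so b = -2.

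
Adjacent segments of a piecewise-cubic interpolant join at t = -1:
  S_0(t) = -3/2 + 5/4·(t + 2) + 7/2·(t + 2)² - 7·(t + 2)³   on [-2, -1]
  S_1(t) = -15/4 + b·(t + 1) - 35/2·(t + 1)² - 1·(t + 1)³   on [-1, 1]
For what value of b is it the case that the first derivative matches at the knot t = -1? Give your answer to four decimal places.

-12.7500

S_0'(t) = 5/4 + 7·(t + 2) - 21·(t + 2)², so S_0'(-1) = -51/4. On the right, S_1'(-1) = b, so b = -51/4.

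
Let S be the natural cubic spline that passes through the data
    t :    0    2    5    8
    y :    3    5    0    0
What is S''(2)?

-2

Let M_i = S''(x_i). Step sizes h_i = 2, 3, 3; slopes of the chords Δ_i = (y_(i+1) - y_i)/h_i = 1, -5/3, 0.
  2·M_0 + 10·M_1 + 3·M_2 = 6(Δ_1 - Δ_0) = -16
  3·M_1 + 12·M_2 + 3·M_3 = 6(Δ_2 - Δ_1) = 10
Natural end conditions: M_0 = M_3 = 0.
Hence M_0 = 0, M_1 = -2, M_2 = 4/3, M_3 = 0.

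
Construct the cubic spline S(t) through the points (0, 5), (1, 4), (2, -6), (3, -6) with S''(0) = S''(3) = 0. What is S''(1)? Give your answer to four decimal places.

-18.4000

Write M_i for S''(x_i). With h_i = 1, 1, 1 and divided differences Δ_i = -1, -10, 0, the continuity of S' gives the tridiagonal system
  1·M_0 + 4·M_1 + 1·M_2 = 6(Δ_1 - Δ_0) = -54
  1·M_1 + 4·M_2 + 1·M_3 = 6(Δ_2 - Δ_1) = 60
Natural end conditions: M_0 = M_3 = 0.
Hence M_0 = 0, M_1 = -92/5, M_2 = 98/5, M_3 = 0.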